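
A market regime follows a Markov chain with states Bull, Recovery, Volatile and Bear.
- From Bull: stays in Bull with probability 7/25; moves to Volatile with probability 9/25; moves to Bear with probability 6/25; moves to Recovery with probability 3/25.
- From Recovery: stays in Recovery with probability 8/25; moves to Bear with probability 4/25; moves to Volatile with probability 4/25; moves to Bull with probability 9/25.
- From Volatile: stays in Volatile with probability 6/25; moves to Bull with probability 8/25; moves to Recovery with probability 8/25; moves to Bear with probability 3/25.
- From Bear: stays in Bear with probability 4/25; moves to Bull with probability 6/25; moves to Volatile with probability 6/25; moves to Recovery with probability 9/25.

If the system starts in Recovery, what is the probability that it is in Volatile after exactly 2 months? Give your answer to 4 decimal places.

Propagate the distribution vector 2 months from Recovery.
After 0 months: (0.0000, 1.0000, 0.0000, 0.0000)
After 1 month: (0.3600, 0.3200, 0.1600, 0.1600)
After 2 months: (0.3056, 0.2544, 0.2576, 0.1824)
P(in Volatile after 2 months) = 0.2576

0.2576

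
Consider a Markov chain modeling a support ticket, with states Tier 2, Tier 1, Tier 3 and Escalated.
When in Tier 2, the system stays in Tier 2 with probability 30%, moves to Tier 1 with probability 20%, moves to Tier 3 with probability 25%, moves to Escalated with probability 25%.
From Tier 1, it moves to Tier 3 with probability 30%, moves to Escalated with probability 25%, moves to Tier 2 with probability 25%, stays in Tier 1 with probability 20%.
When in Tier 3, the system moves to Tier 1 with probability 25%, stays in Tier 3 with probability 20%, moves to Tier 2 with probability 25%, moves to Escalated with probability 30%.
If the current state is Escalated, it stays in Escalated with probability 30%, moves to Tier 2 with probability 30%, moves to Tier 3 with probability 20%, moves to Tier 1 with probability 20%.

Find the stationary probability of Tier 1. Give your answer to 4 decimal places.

0.2118

Let the stationary distribution be π with π = πP and π_1 + π_2 + π_3 + π_4 = 1.
π_1 = 0.3·π_1 + 0.25·π_2 + 0.25·π_3 + 0.3·π_4
π_2 = 0.2·π_1 + 0.2·π_2 + 0.25·π_3 + 0.2·π_4
π_3 = 0.25·π_1 + 0.3·π_2 + 0.2·π_3 + 0.2·π_4
Solving with the normalization constraint gives π = (0.2777, 0.2118, 0.2351, 0.2755).
So the stationary probability of Tier 1 is 0.2118.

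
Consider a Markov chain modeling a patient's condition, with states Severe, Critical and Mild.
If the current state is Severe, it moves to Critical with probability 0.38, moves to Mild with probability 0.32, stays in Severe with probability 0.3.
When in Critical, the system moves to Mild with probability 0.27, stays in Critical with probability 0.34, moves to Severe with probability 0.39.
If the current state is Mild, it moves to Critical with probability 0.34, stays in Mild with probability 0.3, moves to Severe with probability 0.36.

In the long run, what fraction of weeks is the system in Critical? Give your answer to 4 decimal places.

0.3540

Let the stationary distribution be π with π = πP and π_1 + π_2 + π_3 = 1.
π_1 = 0.3·π_1 + 0.39·π_2 + 0.36·π_3
π_2 = 0.38·π_1 + 0.34·π_2 + 0.34·π_3
Solving with the normalization constraint gives π = (0.3496, 0.3540, 0.2964).
So the stationary probability of Critical is 0.3540.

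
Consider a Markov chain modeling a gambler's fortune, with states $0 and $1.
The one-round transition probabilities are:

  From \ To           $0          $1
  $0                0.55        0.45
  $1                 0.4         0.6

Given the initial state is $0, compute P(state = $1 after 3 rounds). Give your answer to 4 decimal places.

0.5276

Propagate the distribution vector 3 rounds from $0.
After 0 rounds: (1.0000, 0.0000)
After 1 round: (0.5500, 0.4500)
After 2 rounds: (0.4825, 0.5175)
After 3 rounds: (0.4724, 0.5276)
P(in $1 after 3 rounds) = 0.5276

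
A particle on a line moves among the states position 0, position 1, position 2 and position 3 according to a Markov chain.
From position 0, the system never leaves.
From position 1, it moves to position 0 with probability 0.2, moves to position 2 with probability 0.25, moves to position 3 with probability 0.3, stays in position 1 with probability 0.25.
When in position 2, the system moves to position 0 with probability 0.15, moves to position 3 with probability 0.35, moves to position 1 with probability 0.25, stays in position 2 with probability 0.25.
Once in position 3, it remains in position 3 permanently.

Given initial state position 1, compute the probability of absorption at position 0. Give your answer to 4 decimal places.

0.3750

Let h(s) be the probability of absorption at position 0 starting from transient state s. Then h(position 0) = 1 and h(position 3) = 0. By first-step analysis:
h(position 1) = 0.2·1 + 0.25·h(position 1) + 0.25·h(position 2) + 0.3·0
h(position 2) = 0.15·1 + 0.25·h(position 1) + 0.25·h(position 2) + 0.35·0
Solving: h(position 1) = 0.3750, h(position 2) = 0.3250.
Starting from position 1, the probability is 0.3750.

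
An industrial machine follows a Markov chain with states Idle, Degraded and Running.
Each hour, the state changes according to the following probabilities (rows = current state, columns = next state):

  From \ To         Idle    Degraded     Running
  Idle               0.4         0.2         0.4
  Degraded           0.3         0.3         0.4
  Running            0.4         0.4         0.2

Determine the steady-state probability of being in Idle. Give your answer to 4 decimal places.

Let the stationary distribution be π with π = πP and π_1 + π_2 + π_3 = 1.
π_1 = 0.4·π_1 + 0.3·π_2 + 0.4·π_3
π_2 = 0.2·π_1 + 0.3·π_2 + 0.4·π_3
Solving with the normalization constraint gives π = (0.3704, 0.2963, 0.3333).
So the stationary probability of Idle is 0.3704.

0.3704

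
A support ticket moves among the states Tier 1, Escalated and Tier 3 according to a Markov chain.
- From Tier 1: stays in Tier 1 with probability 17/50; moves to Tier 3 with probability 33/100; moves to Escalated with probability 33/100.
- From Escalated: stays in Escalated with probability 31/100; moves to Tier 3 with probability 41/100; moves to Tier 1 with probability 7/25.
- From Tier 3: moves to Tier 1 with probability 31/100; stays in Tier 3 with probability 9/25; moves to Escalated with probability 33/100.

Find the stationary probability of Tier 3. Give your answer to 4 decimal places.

Let the stationary distribution be π with π = πP and π_1 + π_2 + π_3 = 1.
π_1 = 0.34·π_1 + 0.28·π_2 + 0.31·π_3
π_2 = 0.33·π_1 + 0.31·π_2 + 0.33·π_3
Solving with the normalization constraint gives π = (0.3096, 0.3235, 0.3669).
So the stationary probability of Tier 3 is 0.3669.

0.3669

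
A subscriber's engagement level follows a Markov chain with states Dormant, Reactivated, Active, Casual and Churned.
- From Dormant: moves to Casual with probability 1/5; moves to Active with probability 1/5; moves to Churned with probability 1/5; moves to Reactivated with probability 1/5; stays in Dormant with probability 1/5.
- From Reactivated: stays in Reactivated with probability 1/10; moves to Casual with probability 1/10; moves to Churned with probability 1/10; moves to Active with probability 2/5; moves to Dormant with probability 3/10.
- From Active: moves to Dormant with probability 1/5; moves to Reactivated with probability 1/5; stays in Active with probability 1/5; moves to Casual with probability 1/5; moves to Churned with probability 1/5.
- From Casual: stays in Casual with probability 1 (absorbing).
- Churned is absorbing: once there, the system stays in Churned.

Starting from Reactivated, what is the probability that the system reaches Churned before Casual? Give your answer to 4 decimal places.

0.5000

Let h(s) be the probability of absorption at Churned starting from transient state s. Then h(Churned) = 1 and h(Casual) = 0. By first-step analysis:
h(Dormant) = 0.2·h(Dormant) + 0.2·h(Reactivated) + 0.2·h(Active) + 0.2·0 + 0.2·1
h(Reactivated) = 0.3·h(Dormant) + 0.1·h(Reactivated) + 0.4·h(Active) + 0.1·0 + 0.1·1
h(Active) = 0.2·h(Dormant) + 0.2·h(Reactivated) + 0.2·h(Active) + 0.2·0 + 0.2·1
Solving: h(Dormant) = 0.5000, h(Reactivated) = 0.5000, h(Active) = 0.5000.
Starting from Reactivated, the probability is 0.5000.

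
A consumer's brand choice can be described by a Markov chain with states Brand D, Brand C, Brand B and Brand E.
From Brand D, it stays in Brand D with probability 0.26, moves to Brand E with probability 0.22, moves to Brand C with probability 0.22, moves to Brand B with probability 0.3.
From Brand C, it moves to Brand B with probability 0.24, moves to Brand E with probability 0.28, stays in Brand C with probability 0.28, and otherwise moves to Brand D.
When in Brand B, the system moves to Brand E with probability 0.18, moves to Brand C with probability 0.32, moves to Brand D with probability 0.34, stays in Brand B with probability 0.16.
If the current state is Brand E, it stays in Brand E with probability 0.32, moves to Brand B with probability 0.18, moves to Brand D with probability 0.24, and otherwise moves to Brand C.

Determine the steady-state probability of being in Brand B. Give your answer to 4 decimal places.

Let the stationary distribution be π with π = πP and π_1 + π_2 + π_3 + π_4 = 1.
π_1 = 0.26·π_1 + 0.2·π_2 + 0.34·π_3 + 0.24·π_4
π_2 = 0.22·π_1 + 0.28·π_2 + 0.32·π_3 + 0.26·π_4
π_3 = 0.3·π_1 + 0.24·π_2 + 0.16·π_3 + 0.18·π_4
Solving with the normalization constraint gives π = (0.2566, 0.2685, 0.2225, 0.2525).
So the stationary probability of Brand B is 0.2225.

0.2225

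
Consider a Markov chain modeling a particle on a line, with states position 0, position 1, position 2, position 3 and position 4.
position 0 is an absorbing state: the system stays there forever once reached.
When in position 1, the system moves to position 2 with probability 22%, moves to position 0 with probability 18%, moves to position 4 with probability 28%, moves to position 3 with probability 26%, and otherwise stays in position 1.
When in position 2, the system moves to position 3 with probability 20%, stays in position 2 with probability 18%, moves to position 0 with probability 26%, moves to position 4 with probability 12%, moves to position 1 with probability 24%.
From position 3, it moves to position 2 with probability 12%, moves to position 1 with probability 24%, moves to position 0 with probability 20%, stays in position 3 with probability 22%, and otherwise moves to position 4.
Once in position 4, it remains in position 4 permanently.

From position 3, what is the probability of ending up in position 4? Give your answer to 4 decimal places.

0.5147

Let h(s) be the probability of absorption at position 4 starting from transient state s. Then h(position 4) = 1 and h(position 0) = 0. By first-step analysis:
h(position 1) = 0.18·0 + 0.06·h(position 1) + 0.22·h(position 2) + 0.26·h(position 3) + 0.28·1
h(position 2) = 0.26·0 + 0.24·h(position 1) + 0.18·h(position 2) + 0.2·h(position 3) + 0.12·1
h(position 3) = 0.2·0 + 0.24·h(position 1) + 0.12·h(position 2) + 0.22·h(position 3) + 0.22·1
Solving: h(position 1) = 0.5409, h(position 2) = 0.4302, h(position 3) = 0.5147.
Starting from position 3, the probability is 0.5147.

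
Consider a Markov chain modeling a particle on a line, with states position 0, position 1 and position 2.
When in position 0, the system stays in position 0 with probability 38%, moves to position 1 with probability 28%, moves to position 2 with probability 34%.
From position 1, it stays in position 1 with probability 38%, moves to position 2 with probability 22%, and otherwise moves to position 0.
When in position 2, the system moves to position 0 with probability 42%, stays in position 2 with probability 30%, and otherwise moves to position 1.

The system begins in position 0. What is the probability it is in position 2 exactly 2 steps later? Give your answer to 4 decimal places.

Sum over the intermediate state after 1 step:
P = P(position 0→position 0)·P(position 0→position 2) + P(position 0→position 1)·P(position 1→position 2) + P(position 0→position 2)·P(position 2→position 2)
  = 0.38×0.34 + 0.28×0.22 + 0.34×0.3
  = 0.1292 + 0.0616 + 0.1020 = 0.2928

0.2928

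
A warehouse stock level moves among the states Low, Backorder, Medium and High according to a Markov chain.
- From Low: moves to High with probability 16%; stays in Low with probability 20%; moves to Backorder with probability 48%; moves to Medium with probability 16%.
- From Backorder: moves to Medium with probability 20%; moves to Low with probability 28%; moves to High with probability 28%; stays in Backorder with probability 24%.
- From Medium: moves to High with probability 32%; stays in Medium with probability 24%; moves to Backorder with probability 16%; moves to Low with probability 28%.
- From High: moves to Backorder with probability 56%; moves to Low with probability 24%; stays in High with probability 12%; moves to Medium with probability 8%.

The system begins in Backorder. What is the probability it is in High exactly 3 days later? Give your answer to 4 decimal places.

0.2234

Propagate the distribution vector 3 days from Backorder.
After 0 days: (0.0000, 1.0000, 0.0000, 0.0000)
After 1 day: (0.2800, 0.2400, 0.2000, 0.2800)
After 2 days: (0.2464, 0.3808, 0.1632, 0.2096)
After 3 days: (0.2519, 0.3532, 0.1715, 0.2234)
P(in High after 3 days) = 0.2234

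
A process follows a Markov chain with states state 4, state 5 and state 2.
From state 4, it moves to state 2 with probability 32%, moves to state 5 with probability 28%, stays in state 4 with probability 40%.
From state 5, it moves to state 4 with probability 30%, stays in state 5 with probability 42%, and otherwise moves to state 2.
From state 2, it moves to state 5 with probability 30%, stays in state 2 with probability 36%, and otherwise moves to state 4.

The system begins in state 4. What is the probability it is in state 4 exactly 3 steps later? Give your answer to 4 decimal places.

0.3481

Propagate the distribution vector 3 steps from state 4.
After 0 steps: (1.0000, 0.0000, 0.0000)
After 1 step: (0.4000, 0.2800, 0.3200)
After 2 steps: (0.3528, 0.3256, 0.3216)
After 3 steps: (0.3481, 0.3320, 0.3198)
P(in state 4 after 3 steps) = 0.3481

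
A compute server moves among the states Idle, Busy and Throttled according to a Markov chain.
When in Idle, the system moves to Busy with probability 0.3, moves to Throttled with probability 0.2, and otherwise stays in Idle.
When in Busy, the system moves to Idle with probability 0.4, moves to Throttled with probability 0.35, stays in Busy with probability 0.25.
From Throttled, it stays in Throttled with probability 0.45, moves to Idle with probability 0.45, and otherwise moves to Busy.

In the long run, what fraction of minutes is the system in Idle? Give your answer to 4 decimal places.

Let the stationary distribution be π with π = πP and π_1 + π_2 + π_3 = 1.
π_1 = 0.5·π_1 + 0.4·π_2 + 0.45·π_3
π_2 = 0.3·π_1 + 0.25·π_2 + 0.1·π_3
Solving with the normalization constraint gives π = (0.4618, 0.2263, 0.3119).
So the stationary probability of Idle is 0.4618.

0.4618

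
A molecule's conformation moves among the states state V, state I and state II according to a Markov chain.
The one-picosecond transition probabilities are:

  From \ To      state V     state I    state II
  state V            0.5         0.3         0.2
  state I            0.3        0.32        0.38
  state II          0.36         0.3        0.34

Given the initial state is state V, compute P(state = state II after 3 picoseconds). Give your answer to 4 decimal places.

0.2946

Propagate the distribution vector 3 picoseconds from state V.
After 0 picoseconds: (1.0000, 0.0000, 0.0000)
After 1 picosecond: (0.5000, 0.3000, 0.2000)
After 2 picoseconds: (0.4120, 0.3060, 0.2820)
After 3 picoseconds: (0.3993, 0.3061, 0.2946)
P(in state II after 3 picoseconds) = 0.2946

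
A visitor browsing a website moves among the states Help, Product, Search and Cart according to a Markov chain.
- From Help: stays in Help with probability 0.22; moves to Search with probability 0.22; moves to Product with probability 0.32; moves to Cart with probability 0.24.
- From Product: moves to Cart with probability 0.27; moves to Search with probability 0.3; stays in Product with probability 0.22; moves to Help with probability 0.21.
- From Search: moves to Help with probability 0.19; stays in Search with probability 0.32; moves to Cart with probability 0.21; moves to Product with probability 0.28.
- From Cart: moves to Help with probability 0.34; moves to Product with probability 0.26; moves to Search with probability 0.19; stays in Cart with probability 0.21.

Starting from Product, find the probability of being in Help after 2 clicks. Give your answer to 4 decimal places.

0.2412

Propagate the distribution vector 2 clicks from Product.
After 0 clicks: (0.0000, 1.0000, 0.0000, 0.0000)
After 1 click: (0.2100, 0.2200, 0.3000, 0.2700)
After 2 clicks: (0.2412, 0.2698, 0.2595, 0.2295)
P(in Help after 2 clicks) = 0.2412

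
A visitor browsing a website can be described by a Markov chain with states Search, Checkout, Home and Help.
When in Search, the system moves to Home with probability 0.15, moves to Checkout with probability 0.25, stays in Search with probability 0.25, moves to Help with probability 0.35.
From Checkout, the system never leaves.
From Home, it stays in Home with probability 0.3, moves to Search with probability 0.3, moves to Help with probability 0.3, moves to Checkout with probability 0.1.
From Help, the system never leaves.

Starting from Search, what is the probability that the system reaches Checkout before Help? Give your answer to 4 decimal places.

0.3958

Let h(s) be the probability of absorption at Checkout starting from transient state s. Then h(Checkout) = 1 and h(Help) = 0. By first-step analysis:
h(Search) = 0.25·h(Search) + 0.25·1 + 0.15·h(Home) + 0.35·0
h(Home) = 0.3·h(Search) + 0.1·1 + 0.3·h(Home) + 0.3·0
Solving: h(Search) = 0.3958, h(Home) = 0.3125.
Starting from Search, the probability is 0.3958.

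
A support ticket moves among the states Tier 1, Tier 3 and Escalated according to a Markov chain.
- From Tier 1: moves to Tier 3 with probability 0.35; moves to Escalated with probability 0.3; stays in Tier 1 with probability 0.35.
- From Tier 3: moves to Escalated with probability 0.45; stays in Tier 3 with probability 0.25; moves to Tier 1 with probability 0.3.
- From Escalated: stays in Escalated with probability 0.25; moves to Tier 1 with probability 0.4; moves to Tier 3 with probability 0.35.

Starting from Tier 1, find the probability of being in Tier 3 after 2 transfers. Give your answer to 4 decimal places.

Sum over the intermediate state after 1 transfer:
P = P(Tier 1→Tier 1)·P(Tier 1→Tier 3) + P(Tier 1→Tier 3)·P(Tier 3→Tier 3) + P(Tier 1→Escalated)·P(Escalated→Tier 3)
  = 0.35×0.35 + 0.35×0.25 + 0.3×0.35
  = 0.1225 + 0.0875 + 0.1050 = 0.3150

0.3150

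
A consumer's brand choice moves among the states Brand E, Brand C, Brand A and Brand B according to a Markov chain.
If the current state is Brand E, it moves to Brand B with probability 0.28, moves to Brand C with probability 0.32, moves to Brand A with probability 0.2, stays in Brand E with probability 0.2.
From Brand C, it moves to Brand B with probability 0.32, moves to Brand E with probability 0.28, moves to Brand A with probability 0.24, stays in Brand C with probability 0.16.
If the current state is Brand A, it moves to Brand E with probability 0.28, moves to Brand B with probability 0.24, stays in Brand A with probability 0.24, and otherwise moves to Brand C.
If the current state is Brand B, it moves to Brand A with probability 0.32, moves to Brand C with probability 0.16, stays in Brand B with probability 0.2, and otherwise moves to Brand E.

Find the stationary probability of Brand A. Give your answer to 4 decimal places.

Let the stationary distribution be π with π = πP and π_1 + π_2 + π_3 + π_4 = 1.
π_1 = 0.2·π_1 + 0.28·π_2 + 0.28·π_3 + 0.32·π_4
π_2 = 0.32·π_1 + 0.16·π_2 + 0.24·π_3 + 0.16·π_4
π_3 = 0.2·π_1 + 0.24·π_2 + 0.24·π_3 + 0.32·π_4
Solving with the normalization constraint gives π = (0.2688, 0.2230, 0.2499, 0.2583).
So the stationary probability of Brand A is 0.2499.

0.2499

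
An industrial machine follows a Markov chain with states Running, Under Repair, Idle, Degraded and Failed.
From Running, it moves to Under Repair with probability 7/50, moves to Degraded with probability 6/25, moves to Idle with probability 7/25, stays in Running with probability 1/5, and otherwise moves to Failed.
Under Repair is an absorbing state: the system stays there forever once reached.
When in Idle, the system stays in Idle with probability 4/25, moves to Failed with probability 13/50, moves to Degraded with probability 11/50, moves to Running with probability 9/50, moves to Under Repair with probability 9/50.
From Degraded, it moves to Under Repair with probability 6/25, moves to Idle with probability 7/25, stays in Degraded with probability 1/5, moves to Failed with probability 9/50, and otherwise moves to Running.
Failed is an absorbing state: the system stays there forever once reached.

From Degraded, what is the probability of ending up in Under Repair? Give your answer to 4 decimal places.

Let h(s) be the probability of absorption at Under Repair starting from transient state s. Then h(Under Repair) = 1 and h(Failed) = 0. By first-step analysis:
h(Running) = 0.2·h(Running) + 0.14·1 + 0.28·h(Idle) + 0.24·h(Degraded) + 0.14·0
h(Idle) = 0.18·h(Running) + 0.18·1 + 0.16·h(Idle) + 0.22·h(Degraded) + 0.26·0
h(Degraded) = 0.1·h(Running) + 0.24·1 + 0.28·h(Idle) + 0.2·h(Degraded) + 0.18·0
Solving: h(Running) = 0.4908, h(Idle) = 0.4559, h(Degraded) = 0.5209.
Starting from Degraded, the probability is 0.5209.

0.5209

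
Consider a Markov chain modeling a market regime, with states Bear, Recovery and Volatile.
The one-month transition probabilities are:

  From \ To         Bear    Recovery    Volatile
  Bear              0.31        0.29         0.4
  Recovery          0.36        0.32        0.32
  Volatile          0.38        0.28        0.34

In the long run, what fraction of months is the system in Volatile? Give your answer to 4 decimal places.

Let the stationary distribution be π with π = πP and π_1 + π_2 + π_3 = 1.
π_1 = 0.31·π_1 + 0.36·π_2 + 0.38·π_3
π_2 = 0.29·π_1 + 0.32·π_2 + 0.28·π_3
Solving with the normalization constraint gives π = (0.3496, 0.2953, 0.3551).
So the stationary probability of Volatile is 0.3551.

0.3551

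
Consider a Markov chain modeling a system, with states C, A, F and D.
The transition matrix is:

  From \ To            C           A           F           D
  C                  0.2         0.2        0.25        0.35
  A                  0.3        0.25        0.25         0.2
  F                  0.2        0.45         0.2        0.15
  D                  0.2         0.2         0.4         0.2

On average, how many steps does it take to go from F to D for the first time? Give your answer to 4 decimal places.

4.6980

Let t(s) be the expected number of steps to first reach D from state s, with t(D) = 0. Conditioning on the first step:
t(C) = 1 + 0.2·t(C) + 0.2·t(A) + 0.25·t(F)
t(A) = 1 + 0.3·t(C) + 0.25·t(A) + 0.25·t(F)
t(F) = 1 + 0.2·t(C) + 0.45·t(A) + 0.2·t(F)
Solving: t(C) = 3.8255, t(A) = 4.4295, t(F) = 4.6980.
Expected steps from F to D: 4.6980.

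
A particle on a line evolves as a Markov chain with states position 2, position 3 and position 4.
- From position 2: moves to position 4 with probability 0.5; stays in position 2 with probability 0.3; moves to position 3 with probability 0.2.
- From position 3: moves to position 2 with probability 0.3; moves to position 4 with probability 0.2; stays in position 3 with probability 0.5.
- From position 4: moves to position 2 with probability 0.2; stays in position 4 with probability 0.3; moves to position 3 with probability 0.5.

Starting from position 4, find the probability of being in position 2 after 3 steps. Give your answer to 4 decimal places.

Propagate the distribution vector 3 steps from position 4.
After 0 steps: (0.0000, 0.0000, 1.0000)
After 1 step: (0.2000, 0.5000, 0.3000)
After 2 steps: (0.2700, 0.4400, 0.2900)
After 3 steps: (0.2710, 0.4190, 0.3100)
P(in position 2 after 3 steps) = 0.2710

0.2710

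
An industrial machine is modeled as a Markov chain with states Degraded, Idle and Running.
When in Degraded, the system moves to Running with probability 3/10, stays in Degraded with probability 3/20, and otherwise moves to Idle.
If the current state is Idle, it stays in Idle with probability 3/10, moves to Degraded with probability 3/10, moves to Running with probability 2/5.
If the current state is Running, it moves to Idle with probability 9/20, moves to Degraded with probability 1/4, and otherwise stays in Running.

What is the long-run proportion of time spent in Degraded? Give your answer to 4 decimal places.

Let the stationary distribution be π with π = πP and π_1 + π_2 + π_3 = 1.
π_1 = 0.15·π_1 + 0.3·π_2 + 0.25·π_3
π_2 = 0.55·π_1 + 0.3·π_2 + 0.45·π_3
Solving with the normalization constraint gives π = (0.2460, 0.4127, 0.3413).
So the stationary probability of Degraded is 0.2460.

0.2460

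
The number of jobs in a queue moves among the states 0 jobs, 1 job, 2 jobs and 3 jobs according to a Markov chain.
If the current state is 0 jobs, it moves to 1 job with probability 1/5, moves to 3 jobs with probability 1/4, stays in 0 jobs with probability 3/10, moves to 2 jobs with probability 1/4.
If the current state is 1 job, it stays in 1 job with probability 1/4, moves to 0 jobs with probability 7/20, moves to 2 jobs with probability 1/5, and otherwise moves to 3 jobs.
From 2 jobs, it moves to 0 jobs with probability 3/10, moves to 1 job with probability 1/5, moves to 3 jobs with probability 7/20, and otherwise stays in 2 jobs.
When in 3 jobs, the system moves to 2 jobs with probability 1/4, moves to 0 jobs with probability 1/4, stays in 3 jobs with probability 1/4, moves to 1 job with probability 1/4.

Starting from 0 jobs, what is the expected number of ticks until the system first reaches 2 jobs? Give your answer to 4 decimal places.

Let t(s) be the expected number of ticks to first reach 2 jobs from state s, with t(2 jobs) = 0. Conditioning on the first tick:
t(0 jobs) = 1 + 0.3·t(0 jobs) + 0.2·t(1 job) + 0.25·t(3 jobs)
t(1 job) = 1 + 0.35·t(0 jobs) + 0.25·t(1 job) + 0.2·t(3 jobs)
t(3 jobs) = 1 + 0.25·t(0 jobs) + 0.25·t(1 job) + 0.25·t(3 jobs)
Solving: t(0 jobs) = 4.1868, t(1 job) = 4.4066, t(3 jobs) = 4.1978.
Expected ticks from 0 jobs to 2 jobs: 4.1868.

4.1868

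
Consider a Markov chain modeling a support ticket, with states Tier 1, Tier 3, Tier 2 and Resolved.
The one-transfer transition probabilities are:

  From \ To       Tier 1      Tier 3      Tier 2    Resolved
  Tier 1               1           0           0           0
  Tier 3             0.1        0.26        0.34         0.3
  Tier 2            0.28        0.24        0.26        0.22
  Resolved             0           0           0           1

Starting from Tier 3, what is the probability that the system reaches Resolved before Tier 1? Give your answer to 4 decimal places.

0.6369

Let h(s) be the probability of absorption at Resolved starting from transient state s. Then h(Resolved) = 1 and h(Tier 1) = 0. By first-step analysis:
h(Tier 3) = 0.1·0 + 0.26·h(Tier 3) + 0.34·h(Tier 2) + 0.3·1
h(Tier 2) = 0.28·0 + 0.24·h(Tier 3) + 0.26·h(Tier 2) + 0.22·1
Solving: h(Tier 3) = 0.6369, h(Tier 2) = 0.5039.
Starting from Tier 3, the probability is 0.6369.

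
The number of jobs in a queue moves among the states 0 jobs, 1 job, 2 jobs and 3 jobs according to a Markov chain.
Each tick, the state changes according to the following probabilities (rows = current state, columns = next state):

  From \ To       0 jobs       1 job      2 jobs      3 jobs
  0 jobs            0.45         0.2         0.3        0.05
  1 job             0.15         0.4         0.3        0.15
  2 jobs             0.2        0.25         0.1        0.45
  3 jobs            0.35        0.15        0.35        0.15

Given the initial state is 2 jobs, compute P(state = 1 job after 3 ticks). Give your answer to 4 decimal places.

Propagate the distribution vector 3 ticks from 2 jobs.
After 0 ticks: (0.0000, 0.0000, 1.0000, 0.0000)
After 1 tick: (0.2000, 0.2500, 0.1000, 0.4500)
After 2 ticks: (0.3050, 0.2325, 0.3025, 0.1600)
After 3 ticks: (0.2886, 0.2536, 0.2475, 0.2103)
P(in 1 job after 3 ticks) = 0.2536

0.2536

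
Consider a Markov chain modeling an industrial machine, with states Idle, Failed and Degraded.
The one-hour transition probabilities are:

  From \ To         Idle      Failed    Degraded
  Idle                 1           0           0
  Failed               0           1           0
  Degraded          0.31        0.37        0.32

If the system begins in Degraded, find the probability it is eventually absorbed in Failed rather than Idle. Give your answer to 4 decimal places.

0.5441

Let h(s) be the probability of absorption at Failed starting from transient state s. Then h(Failed) = 1 and h(Idle) = 0. By first-step analysis:
h(Degraded) = 0.31·0 + 0.37·1 + 0.32·h(Degraded)
Solving: h(Degraded) = 0.5441.
Starting from Degraded, the probability is 0.5441.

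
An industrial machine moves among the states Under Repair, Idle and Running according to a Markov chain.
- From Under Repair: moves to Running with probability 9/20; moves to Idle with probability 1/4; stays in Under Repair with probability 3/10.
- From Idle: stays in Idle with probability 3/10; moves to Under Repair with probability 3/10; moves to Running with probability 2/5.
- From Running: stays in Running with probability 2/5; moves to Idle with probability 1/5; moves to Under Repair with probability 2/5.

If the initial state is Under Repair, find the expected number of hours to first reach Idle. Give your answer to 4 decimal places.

4.3750

Let t(s) be the expected number of hours to first reach Idle from state s, with t(Idle) = 0. Conditioning on the first hour:
t(Under Repair) = 1 + 0.3·t(Under Repair) + 0.45·t(Running)
t(Running) = 1 + 0.4·t(Under Repair) + 0.4·t(Running)
Solving: t(Under Repair) = 4.3750, t(Running) = 4.5833.
Expected hours from Under Repair to Idle: 4.3750.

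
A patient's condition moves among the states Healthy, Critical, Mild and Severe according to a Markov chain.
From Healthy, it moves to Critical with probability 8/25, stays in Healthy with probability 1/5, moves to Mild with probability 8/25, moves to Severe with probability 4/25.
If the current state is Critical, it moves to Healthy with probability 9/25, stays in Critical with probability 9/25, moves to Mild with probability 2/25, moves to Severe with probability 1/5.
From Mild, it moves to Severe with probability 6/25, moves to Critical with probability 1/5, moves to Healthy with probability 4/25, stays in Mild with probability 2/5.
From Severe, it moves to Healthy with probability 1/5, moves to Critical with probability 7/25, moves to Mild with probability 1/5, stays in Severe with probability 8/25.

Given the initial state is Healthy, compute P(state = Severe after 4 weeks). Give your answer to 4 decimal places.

0.2276

Propagate the distribution vector 4 weeks from Healthy.
After 0 weeks: (1.0000, 0.0000, 0.0000, 0.0000)
After 1 week: (0.2000, 0.3200, 0.3200, 0.1600)
After 2 weeks: (0.2384, 0.2880, 0.2496, 0.2240)
After 3 weeks: (0.2361, 0.2926, 0.2440, 0.2273)
After 4 weeks: (0.2371, 0.2933, 0.2420, 0.2276)
P(in Severe after 4 weeks) = 0.2276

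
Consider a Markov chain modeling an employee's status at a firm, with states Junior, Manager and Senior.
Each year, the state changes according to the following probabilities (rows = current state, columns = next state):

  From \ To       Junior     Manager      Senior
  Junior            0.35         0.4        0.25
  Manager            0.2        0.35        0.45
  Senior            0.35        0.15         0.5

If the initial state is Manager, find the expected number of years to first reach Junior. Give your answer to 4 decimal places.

Let t(s) be the expected number of years to first reach Junior from state s, with t(Junior) = 0. Conditioning on the first year:
t(Manager) = 1 + 0.35·t(Manager) + 0.45·t(Senior)
t(Senior) = 1 + 0.15·t(Manager) + 0.5·t(Senior)
Solving: t(Manager) = 3.6893, t(Senior) = 3.1068.
Expected years from Manager to Junior: 3.6893.

3.6893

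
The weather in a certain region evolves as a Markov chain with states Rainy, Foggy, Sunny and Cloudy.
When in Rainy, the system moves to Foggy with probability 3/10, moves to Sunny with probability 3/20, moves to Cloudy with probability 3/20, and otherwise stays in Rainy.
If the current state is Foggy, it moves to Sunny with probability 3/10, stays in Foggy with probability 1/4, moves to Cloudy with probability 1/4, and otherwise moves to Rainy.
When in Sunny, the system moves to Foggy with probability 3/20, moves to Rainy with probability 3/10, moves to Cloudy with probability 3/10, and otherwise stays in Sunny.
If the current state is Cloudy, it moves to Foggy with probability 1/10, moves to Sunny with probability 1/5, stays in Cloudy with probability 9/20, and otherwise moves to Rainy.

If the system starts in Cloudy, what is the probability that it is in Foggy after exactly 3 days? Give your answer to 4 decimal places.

Propagate the distribution vector 3 days from Cloudy.
After 0 days: (0.0000, 0.0000, 0.0000, 1.0000)
After 1 day: (0.2500, 0.1000, 0.2000, 0.4500)
After 2 days: (0.2925, 0.1750, 0.2075, 0.3250)
After 3 days: (0.2955, 0.1951, 0.2133, 0.2961)
P(in Foggy after 3 days) = 0.1951

0.1951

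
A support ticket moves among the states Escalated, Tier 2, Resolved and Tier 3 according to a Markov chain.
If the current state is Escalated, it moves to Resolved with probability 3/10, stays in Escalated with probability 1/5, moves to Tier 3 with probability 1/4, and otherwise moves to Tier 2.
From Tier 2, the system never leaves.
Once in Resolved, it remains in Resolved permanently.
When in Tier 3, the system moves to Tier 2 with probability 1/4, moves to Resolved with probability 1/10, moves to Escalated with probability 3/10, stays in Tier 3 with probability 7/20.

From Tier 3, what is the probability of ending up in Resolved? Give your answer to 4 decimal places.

Let h(s) be the probability of absorption at Resolved starting from transient state s. Then h(Resolved) = 1 and h(Tier 2) = 0. By first-step analysis:
h(Escalated) = 0.2·h(Escalated) + 0.25·0 + 0.3·1 + 0.25·h(Tier 3)
h(Tier 3) = 0.3·h(Escalated) + 0.25·0 + 0.1·1 + 0.35·h(Tier 3)
Solving: h(Escalated) = 0.4944, h(Tier 3) = 0.3820.
Starting from Tier 3, the probability is 0.3820.

0.3820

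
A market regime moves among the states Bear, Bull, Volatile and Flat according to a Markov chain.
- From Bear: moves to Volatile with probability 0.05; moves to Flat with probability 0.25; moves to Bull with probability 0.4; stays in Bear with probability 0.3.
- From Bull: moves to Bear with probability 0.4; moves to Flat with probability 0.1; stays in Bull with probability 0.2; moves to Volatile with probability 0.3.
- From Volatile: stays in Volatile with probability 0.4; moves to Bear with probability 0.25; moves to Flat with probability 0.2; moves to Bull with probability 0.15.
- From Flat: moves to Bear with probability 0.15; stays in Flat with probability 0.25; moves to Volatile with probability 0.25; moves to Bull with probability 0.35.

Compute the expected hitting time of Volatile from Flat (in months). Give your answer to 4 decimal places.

4.7188

Let t(s) be the expected number of months to first reach Volatile from state s, with t(Volatile) = 0. Conditioning on the first month:
t(Bear) = 1 + 0.3·t(Bear) + 0.4·t(Bull) + 0.25·t(Flat)
t(Bull) = 1 + 0.4·t(Bear) + 0.2·t(Bull) + 0.1·t(Flat)
t(Flat) = 1 + 0.15·t(Bear) + 0.35·t(Bull) + 0.25·t(Flat)
Solving: t(Bear) = 5.8313, t(Bull) = 4.7555, t(Flat) = 4.7188.
Expected months from Flat to Volatile: 4.7188.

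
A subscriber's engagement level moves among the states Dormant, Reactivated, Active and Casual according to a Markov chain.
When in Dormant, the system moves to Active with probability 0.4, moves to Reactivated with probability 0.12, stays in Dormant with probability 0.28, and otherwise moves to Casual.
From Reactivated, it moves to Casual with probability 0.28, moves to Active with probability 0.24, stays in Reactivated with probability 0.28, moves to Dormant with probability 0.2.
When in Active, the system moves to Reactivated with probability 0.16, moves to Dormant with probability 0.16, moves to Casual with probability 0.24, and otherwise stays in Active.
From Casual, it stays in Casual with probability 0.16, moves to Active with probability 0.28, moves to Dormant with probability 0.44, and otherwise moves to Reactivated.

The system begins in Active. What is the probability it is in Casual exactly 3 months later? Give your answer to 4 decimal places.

Propagate the distribution vector 3 months from Active.
After 0 months: (0.0000, 0.0000, 1.0000, 0.0000)
After 1 month: (0.1600, 0.1600, 0.4400, 0.2400)
After 2 months: (0.2528, 0.1632, 0.3632, 0.2208)
After 3 months: (0.2587, 0.1606, 0.3619, 0.2188)
P(in Casual after 3 months) = 0.2188

0.2188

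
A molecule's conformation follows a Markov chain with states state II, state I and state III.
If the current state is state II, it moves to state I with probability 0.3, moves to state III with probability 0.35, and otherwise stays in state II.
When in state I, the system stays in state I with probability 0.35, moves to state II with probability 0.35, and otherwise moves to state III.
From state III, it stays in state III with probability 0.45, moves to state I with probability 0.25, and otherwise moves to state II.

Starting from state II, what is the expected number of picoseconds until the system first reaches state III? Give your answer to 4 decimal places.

Let t(s) be the expected number of picoseconds to first reach state III from state s, with t(state III) = 0. Conditioning on the first picosecond:
t(state II) = 1 + 0.35·t(state II) + 0.3·t(state I)
t(state I) = 1 + 0.35·t(state II) + 0.35·t(state I)
Solving: t(state II) = 2.9921, t(state I) = 3.1496.
Expected picoseconds from state II to state III: 2.9921.

2.9921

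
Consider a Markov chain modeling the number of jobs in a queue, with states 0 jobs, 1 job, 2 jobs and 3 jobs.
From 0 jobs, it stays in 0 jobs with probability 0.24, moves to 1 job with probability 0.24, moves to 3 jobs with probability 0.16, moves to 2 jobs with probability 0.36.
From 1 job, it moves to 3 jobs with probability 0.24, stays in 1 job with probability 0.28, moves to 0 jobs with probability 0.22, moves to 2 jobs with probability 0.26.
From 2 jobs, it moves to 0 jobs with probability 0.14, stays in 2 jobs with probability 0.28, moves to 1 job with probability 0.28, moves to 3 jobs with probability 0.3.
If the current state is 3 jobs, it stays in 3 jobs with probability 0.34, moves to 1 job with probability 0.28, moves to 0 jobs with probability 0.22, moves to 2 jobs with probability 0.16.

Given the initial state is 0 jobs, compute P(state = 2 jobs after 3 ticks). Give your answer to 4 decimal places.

Propagate the distribution vector 3 ticks from 0 jobs.
After 0 ticks: (1.0000, 0.0000, 0.0000, 0.0000)
After 1 tick: (0.2400, 0.2400, 0.3600, 0.1600)
After 2 ticks: (0.1960, 0.2704, 0.2752, 0.2584)
After 3 ticks: (0.2019, 0.2722, 0.2593, 0.2667)
P(in 2 jobs after 3 ticks) = 0.2593

0.2593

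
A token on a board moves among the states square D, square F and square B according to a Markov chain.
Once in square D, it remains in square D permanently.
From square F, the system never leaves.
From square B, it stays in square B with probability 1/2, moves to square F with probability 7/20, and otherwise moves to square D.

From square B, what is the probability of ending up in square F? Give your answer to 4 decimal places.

Let h(s) be the probability of absorption at square F starting from transient state s. Then h(square F) = 1 and h(square D) = 0. By first-step analysis:
h(square B) = 0.15·0 + 0.35·1 + 0.5·h(square B)
Solving: h(square B) = 0.7000.
Starting from square B, the probability is 0.7000.

0.7000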